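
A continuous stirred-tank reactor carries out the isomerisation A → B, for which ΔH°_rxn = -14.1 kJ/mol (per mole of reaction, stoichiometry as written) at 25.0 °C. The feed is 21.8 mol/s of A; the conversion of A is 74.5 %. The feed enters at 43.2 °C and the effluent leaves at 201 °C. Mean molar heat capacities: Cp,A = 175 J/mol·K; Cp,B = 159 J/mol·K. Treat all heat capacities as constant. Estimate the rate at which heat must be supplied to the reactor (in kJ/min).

Q_in = 19600 kJ/min

Extent of reaction ξ = 0.745 × 21.8 = 16.241 mol/s
Reaction term: ξ·ΔH°_rxn = 16.241 × -14.1 = -229 kJ/s
Sensible, feed 43.2→25 °C: -69.433 kJ/s
Outlet flows (mol/s): A 5.559, B 16.241
Sensible, products 25→201 °C: 625.71 kJ/s
Q = ΔH = 327.27 kJ/s = 327.27 kW
Heat supplied = 19636 kJ/min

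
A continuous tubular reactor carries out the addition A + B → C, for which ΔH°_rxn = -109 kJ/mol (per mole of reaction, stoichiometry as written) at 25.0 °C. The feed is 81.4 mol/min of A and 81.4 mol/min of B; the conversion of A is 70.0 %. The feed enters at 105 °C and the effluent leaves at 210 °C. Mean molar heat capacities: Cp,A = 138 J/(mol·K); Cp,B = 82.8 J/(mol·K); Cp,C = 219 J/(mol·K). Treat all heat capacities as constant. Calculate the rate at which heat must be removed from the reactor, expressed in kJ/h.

Extent of reaction ξ = 0.700 × 81.4 = 56.98 mol/min
Reaction term: ξ·ΔH°_rxn = 56.98 × -109 = -6210.8 kJ/min
Sensible, feed 105→25 °C: -1437.8 kJ/min
Outlet flows (mol/min): A 24.42, B 24.42, C 56.98
Sensible, products 25→210 °C: 3306.1 kJ/min
Q = ΔH = -4342.6 kJ/min = -72.377 kW
Heat removed = 260560 kJ/h

Q_out = 261000 kJ/h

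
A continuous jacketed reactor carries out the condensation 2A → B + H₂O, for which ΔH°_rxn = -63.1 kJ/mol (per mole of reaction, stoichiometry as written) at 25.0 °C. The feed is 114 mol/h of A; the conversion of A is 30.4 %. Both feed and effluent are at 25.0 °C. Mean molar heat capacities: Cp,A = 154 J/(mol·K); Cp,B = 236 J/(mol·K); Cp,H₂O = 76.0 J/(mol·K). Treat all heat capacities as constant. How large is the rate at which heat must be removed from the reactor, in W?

Q_out = 304 W

Extent of reaction ξ = 0.304 × 114 / 2 = 17.328 mol/h
Reaction term: ξ·ΔH°_rxn = 17.328 × -63.1 = -1093.4 kJ/h
Q = ΔH = -1093.4 kJ/h = -0.30372 kW
Heat removed = 303.72 W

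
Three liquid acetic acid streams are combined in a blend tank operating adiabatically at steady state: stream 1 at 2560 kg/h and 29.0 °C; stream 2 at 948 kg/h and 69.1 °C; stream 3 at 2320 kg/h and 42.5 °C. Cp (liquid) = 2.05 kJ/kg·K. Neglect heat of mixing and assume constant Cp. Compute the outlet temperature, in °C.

T_out = 40.9 °C

No heat crosses the boundary, so H_out = H_in.
Σ ṁᵢCp,ᵢTᵢ = 2560×2.05×29.0 + 948×2.05×69.1 + 2320×2.05×42.5 = 488610
Σ ṁᵢCp,ᵢ = 2560×2.05 + 948×2.05 + 2320×2.05 = 11947
T_out = 488610 / 11947 = 40.897 °C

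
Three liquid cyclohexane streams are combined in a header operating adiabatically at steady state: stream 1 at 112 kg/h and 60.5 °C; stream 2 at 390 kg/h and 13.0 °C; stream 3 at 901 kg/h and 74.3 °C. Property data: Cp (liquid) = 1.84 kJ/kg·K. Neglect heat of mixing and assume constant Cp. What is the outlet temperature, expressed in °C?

T_out = 56.2 °C

Energy balance with Q = 0: Σ ṁᵢCp,ᵢ(T_out − Tᵢ) = 0
T_out = Σ ṁᵢCp,ᵢTᵢ / Σ ṁᵢCp,ᵢ
      = 144970 / 2581.5 = 56.158 °C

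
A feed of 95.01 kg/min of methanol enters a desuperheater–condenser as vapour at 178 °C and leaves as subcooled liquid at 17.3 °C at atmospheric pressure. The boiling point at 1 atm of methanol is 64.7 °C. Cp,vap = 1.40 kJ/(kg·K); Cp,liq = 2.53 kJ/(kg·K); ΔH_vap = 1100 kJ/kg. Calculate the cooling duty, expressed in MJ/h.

Q_c = 7860 MJ/h

vapour 178→64.7 °C: -158.62 kJ/kg
condensation at 64.7 °C: -1100 kJ/kg
liquid 64.7→17.3 °C: -119.92 kJ/kg
Δh = -158.62 + -1100 + -119.92 = -1378.5 kJ/kg
Q = ṁ·Δh = 95.01 kg/min × -1378.5 kJ/kg = -130980 kJ/min
|Q| = 2182.9 kW = 7858.5 MJ/h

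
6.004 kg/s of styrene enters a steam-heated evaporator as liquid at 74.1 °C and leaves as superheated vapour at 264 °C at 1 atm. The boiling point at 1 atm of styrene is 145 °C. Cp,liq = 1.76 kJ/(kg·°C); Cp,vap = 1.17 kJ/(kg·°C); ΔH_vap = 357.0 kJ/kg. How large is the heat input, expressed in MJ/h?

Q = 13400 MJ/h

liquid 74.1→145 °C: 124.78 kJ/kg
vaporisation at 145 °C: 357 kJ/kg
vapour 145→264 °C: 139.23 kJ/kg
Δh = 124.78 + 357 + 139.23 = 621.01 kJ/kg
Q = ṁ·Δh = 6.004 kg/s × 621.01 kJ/kg = 3728.6 kJ/s
|Q| = 3728.6 kW = 13423 MJ/h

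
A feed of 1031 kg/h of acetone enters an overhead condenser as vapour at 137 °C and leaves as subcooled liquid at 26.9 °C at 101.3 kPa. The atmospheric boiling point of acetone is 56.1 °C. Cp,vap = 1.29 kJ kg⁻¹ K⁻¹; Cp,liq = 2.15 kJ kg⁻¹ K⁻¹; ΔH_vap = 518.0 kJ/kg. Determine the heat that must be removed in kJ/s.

vapour 137→56.1 °C: -104.36 kJ/kg
condensation at 56.1 °C: -518 kJ/kg
liquid 56.1→26.9 °C: -62.78 kJ/kg
Δh = -104.36 + -518 + -62.78 = -685.14 kJ/kg
Q = ṁ·Δh = 1031 kg/h × -685.14 kJ/kg = -706380 kJ/h
|Q| = 196.22 kW

Q_c = 196 kJ/s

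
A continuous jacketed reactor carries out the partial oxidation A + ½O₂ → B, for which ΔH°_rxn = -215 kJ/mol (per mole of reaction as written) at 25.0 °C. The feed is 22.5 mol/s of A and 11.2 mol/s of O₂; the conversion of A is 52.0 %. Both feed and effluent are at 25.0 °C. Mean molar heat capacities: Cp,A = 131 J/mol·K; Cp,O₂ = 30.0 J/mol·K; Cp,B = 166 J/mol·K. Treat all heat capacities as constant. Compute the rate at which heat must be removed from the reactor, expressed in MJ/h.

Extent of reaction ξ = 0.520 × 22.5 = 11.7 mol/s
Reaction term: ξ·ΔH°_rxn = 11.7 × -215 = -2515.5 kJ/s
Q = ΔH = -2515.5 kJ/s = -2515.5 kW
Heat removed = 9055.8 MJ/h

Q_out = 9060 MJ/h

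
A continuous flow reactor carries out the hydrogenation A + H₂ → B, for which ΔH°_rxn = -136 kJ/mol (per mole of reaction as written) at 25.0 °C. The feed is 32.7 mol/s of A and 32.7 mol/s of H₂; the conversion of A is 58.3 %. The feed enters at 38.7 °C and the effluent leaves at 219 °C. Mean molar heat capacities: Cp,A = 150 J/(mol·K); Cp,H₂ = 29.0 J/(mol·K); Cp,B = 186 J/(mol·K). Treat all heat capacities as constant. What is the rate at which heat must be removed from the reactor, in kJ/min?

Q_out = 90700 kJ/min

Extent of reaction ξ = 0.583 × 32.7 = 19.064 mol/s
Reaction term: ξ·ΔH°_rxn = 19.064 × -136 = -2592.7 kJ/s
Sensible, feed 38.7→25 °C: -80.19 kJ/s
Outlet flows (mol/s): A 13.636, H₂ 13.636, B 19.064
Sensible, products 25→219 °C: 1161.4 kJ/s
Q = ΔH = -1511.5 kJ/s = -1511.5 kW
Heat removed = 90689 kJ/min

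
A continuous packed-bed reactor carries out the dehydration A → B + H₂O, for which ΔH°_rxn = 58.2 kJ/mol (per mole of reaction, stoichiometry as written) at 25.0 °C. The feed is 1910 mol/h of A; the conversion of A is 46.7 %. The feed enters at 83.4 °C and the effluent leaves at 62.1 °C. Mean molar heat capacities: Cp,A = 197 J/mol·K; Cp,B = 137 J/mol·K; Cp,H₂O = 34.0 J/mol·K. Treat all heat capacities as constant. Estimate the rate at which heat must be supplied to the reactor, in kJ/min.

Q_in = 717 kJ/min

Extent of reaction ξ = 0.467 × 1910 = 891.97 mol/h
Reaction term: ξ·ΔH°_rxn = 891.97 × 58.2 = 51913 kJ/h
Sensible, feed 83.4→25 °C: -21974 kJ/h
Outlet flows (mol/h): A 1018, B 891.97, H₂O 891.97
Sensible, products 25→62.1 °C: 13099 kJ/h
Q = ΔH = 43038 kJ/h = 11.955 kW
Heat supplied = 717.3 kJ/min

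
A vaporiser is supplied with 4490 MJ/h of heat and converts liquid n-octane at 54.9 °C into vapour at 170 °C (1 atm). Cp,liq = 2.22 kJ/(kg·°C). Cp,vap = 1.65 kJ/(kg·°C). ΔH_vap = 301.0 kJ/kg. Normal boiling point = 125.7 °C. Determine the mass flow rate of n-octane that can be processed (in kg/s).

Δh = 2.22×(125.7−54.9) + 301.0 + 1.65×(170−125.7) = 531.27 kJ/kg
Q = 4490 MJ/h = 1247.2 kJ/s = 1247.2 kJ/s
ṁ = Q/Δh = 1247.2 / 531.27 = 2.3476 kg/s

ṁ = 2.35 kg/s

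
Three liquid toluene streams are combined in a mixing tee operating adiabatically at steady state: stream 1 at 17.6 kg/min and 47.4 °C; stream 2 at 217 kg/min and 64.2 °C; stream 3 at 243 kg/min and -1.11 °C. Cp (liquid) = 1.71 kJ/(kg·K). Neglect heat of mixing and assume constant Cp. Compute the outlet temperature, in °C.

Energy balance with Q = 0: Σ ṁᵢCp,ᵢ(T_out − Tᵢ) = 0
Σ ṁᵢCp,ᵢTᵢ = 17.6×1.71×47.4 + 217×1.71×64.2 + 243×1.71×-1.11 = 24788
Σ ṁᵢCp,ᵢ = 17.6×1.71 + 217×1.71 + 243×1.71 = 816.7
T_out = 24788 / 816.7 = 30.352 °C

T_out = 30.4 °C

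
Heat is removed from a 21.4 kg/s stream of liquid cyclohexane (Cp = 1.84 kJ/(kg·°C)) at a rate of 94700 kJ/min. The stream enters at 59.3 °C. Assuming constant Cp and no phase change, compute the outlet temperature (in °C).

T_out = 19.2 °C

Q = 94700 kJ/min = 1578.3 kJ/s
ΔT = Q/(ṁ·Cp) = 1578.3/(21.4×1.84) = 40.084 K
T_out = 59.3 − 40.084 = 19.216 °C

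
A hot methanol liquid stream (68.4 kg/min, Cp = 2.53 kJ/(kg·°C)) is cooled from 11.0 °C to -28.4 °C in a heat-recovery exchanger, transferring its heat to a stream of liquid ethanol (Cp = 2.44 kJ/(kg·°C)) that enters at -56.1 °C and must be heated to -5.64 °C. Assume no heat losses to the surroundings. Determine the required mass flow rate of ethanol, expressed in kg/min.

Heat released by hot stream: Q = 68.4 × 2.53 × (11.0 − -28.4) = 6818.2 kJ/min
Energy balance on cold side (adiabatic exchanger): Q = ṁ_c·Cp_c·(T_c,out − T_c,in)
ṁ_c = 6818.2 / [2.44 × (-5.64 − -56.1)] = 55.378 kg/min

ṁ_c = 55.4 kg/min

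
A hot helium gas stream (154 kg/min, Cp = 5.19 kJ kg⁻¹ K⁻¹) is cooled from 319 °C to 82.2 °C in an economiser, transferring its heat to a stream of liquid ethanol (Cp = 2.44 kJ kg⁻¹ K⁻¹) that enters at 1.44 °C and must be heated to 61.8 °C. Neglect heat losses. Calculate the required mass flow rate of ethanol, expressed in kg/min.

ṁ_c = 1290 kg/min

Heat released by hot stream: Q = 154 × 5.19 × (319 − 82.2) = 189260 kJ/min
Energy balance on cold side (adiabatic exchanger): Q = ṁ_c·Cp_c·(T_c,out − T_c,in)
ṁ_c = 189260 / [2.44 × (61.8 − 1.44)] = 1285.1 kg/min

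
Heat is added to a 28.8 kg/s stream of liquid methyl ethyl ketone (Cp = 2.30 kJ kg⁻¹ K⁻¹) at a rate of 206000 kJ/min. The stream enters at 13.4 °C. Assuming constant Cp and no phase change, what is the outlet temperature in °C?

T_out = 65.2 °C

Q = 206000 kJ/min = 3433.3 kJ/s
ΔT = Q/(ṁ·Cp) = 3433.3/(28.8×2.30) = 51.832 K
T_out = 13.4 + 51.832 = 65.232 °C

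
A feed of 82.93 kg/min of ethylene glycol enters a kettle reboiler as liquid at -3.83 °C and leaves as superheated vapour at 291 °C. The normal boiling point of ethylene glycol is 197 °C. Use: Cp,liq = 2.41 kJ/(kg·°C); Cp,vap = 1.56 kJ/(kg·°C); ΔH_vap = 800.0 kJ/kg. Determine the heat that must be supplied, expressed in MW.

liquid -3.83→197 °C: 484 kJ/kg
vaporisation at 197 °C: 800 kJ/kg
vapour 197→291 °C: 146.64 kJ/kg
Δh = 484 + 800 + 146.64 = 1430.6 kJ/kg
Q = ṁ·Δh = 82.93 kg/min × 1430.6 kJ/kg = 118640 kJ/min
|Q| = 1977.4 kW = 1.9774 MW

Q = 1.98 MW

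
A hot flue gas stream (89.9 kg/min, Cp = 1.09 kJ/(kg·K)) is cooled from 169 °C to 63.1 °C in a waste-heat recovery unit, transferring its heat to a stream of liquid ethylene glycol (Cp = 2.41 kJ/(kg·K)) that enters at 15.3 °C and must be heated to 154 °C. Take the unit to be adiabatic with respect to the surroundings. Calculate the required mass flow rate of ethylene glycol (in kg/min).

ṁ_c = 31.0 kg/min

Heat released by hot stream: Q = 89.9 × 1.09 × (169 − 63.1) = 10377 kJ/min
Energy balance on cold side (adiabatic exchanger): Q = ṁ_c·Cp_c·(T_c,out − T_c,in)
ṁ_c = 10377 / [2.41 × (154 − 15.3)] = 31.045 kg/min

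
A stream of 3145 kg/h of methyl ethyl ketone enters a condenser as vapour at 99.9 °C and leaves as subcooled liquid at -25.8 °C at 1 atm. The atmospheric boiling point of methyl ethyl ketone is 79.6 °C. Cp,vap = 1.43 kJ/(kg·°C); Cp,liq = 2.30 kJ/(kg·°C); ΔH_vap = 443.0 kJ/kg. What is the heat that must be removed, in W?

vapour 99.9→79.6 °C: -29.029 kJ/kg
condensation at 79.6 °C: -443 kJ/kg
liquid 79.6→-25.8 °C: -242.42 kJ/kg
Δh = -29.029 + -443 + -242.42 = -714.45 kJ/kg
Q = ṁ·Δh = 3145 kg/h × -714.45 kJ/kg = -2.2469e+06 kJ/h
|Q| = 624.15 kW = 624150 W

Q_c = 624000 W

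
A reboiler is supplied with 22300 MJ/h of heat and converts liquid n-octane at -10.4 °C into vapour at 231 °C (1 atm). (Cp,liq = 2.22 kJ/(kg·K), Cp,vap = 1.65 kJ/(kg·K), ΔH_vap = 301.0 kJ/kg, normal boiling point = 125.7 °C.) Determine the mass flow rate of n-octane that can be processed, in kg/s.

Δh = 2.22×(125.7−-10.4) + 301.0 + 1.65×(231−125.7) = 776.89 kJ/kg
Q = 22300 MJ/h = 6194.4 kJ/s = 6194.4 kJ/s
ṁ = Q/Δh = 6194.4 / 776.89 = 7.9734 kg/s

ṁ = 7.97 kg/s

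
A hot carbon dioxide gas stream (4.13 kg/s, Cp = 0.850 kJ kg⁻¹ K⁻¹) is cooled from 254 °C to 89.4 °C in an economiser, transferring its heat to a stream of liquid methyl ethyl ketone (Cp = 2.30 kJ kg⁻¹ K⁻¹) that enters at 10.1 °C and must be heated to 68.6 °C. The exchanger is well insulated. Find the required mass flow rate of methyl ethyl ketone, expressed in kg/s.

ṁ_c = 4.29 kg/s

Heat released by hot stream: Q = 4.13 × 0.850 × (254 − 89.4) = 577.83 kJ/s
Energy balance on cold side (adiabatic exchanger): Q = ṁ_c·Cp_c·(T_c,out − T_c,in)
ṁ_c = 577.83 / [2.30 × (68.6 − 10.1)] = 4.2945 kg/s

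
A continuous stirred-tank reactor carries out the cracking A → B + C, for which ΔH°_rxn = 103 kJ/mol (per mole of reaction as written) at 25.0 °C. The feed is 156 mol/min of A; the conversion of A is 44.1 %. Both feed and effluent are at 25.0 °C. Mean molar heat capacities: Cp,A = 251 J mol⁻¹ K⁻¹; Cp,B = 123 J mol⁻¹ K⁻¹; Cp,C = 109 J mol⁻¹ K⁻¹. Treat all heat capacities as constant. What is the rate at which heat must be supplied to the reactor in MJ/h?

Q_in = 425 MJ/h

Extent of reaction ξ = 0.441 × 156 = 68.796 mol/min
Reaction term: ξ·ΔH°_rxn = 68.796 × 103 = 7086 kJ/min
Q = ΔH = 7086 kJ/min = 118.1 kW
Heat supplied = 425.16 MJ/h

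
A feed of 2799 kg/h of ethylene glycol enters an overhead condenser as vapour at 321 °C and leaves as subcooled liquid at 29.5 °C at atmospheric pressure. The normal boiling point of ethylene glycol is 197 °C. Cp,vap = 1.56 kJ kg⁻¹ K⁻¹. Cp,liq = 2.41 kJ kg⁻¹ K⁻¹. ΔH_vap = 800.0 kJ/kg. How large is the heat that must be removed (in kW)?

vapour 321→197 °C: -193.44 kJ/kg
condensation at 197 °C: -800 kJ/kg
liquid 197→29.5 °C: -403.68 kJ/kg
Δh = -193.44 + -800 + -403.68 = -1397.1 kJ/kg
Q = ṁ·Δh = 2799 kg/h × -1397.1 kJ/kg = -3.9105e+06 kJ/h
|Q| = 1086.3 kW

Q_c = 1090 kW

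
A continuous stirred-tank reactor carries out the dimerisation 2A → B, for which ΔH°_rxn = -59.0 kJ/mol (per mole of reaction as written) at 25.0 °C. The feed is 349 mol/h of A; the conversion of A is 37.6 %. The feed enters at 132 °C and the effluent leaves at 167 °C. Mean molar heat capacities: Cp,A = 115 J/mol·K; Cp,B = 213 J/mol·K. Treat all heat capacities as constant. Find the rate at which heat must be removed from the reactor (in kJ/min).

Q_out = 43.7 kJ/min

Extent of reaction ξ = 0.376 × 349 / 2 = 65.612 mol/h
Reaction term: ξ·ΔH°_rxn = 65.612 × -59.0 = -3871.1 kJ/h
Sensible, feed 132→25 °C: -4294.4 kJ/h
Outlet flows (mol/h): A 217.78, B 65.612
Sensible, products 25→167 °C: 5540.8 kJ/h
Q = ΔH = -2624.8 kJ/h = -0.7291 kW
Heat removed = 43.746 kJ/min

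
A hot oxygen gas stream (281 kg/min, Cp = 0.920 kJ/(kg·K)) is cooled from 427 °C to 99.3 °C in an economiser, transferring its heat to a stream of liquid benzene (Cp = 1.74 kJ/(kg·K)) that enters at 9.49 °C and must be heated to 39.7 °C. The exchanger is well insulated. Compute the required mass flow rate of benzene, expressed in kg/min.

Heat released by hot stream: Q = 281 × 0.920 × (427 − 99.3) = 84717 kJ/min
Energy balance on cold side (adiabatic exchanger): Q = ṁ_c·Cp_c·(T_c,out − T_c,in)
ṁ_c = 84717 / [1.74 × (39.7 − 9.49)] = 1611.6 kg/min

ṁ_c = 1610 kg/min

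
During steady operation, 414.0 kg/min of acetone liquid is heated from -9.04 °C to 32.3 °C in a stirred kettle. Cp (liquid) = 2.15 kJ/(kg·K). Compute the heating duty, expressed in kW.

Q = 613 kW

Q = ṁ·Cp·ΔT = 414.0 × 2.15 × (32.3 − -9.04) = 36797 kJ/min
Converting: 36797 / 60 s = 613.28 kW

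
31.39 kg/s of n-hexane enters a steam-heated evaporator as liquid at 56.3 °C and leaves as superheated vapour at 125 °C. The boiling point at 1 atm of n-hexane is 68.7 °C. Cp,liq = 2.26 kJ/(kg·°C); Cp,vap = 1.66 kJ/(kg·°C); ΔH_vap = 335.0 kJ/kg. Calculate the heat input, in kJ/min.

Q = 860000 kJ/min

liquid 56.3→68.7 °C: 28.024 kJ/kg
vaporisation at 68.7 °C: 335 kJ/kg
vapour 68.7→125 °C: 93.458 kJ/kg
Δh = 28.024 + 335 + 93.458 = 456.48 kJ/kg
Q = ṁ·Δh = 31.39 kg/s × 456.48 kJ/kg = 14329 kJ/s
|Q| = 14329 kW = 859740 kJ/min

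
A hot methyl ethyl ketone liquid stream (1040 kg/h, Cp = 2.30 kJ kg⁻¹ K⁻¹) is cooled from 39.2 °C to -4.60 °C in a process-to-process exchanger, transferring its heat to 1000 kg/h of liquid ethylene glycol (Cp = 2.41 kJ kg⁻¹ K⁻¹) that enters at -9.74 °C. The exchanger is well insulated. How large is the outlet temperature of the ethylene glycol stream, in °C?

Heat released by hot stream: Q = 1040 × 2.30 × (39.2 − -4.60) = 104770 kJ/h
Energy balance on cold side (adiabatic exchanger): Q = ṁ_c·Cp_c·(T_c,out − T_c,in)
T_c,out = -9.74 + 104770/(1000 × 2.41) = 33.733 °C

T_c,out = 33.7 °C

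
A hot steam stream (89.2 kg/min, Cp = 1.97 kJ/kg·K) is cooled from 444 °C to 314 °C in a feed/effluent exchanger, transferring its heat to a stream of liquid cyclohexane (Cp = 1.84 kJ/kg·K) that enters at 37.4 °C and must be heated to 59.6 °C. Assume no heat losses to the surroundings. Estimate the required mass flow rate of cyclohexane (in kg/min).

ṁ_c = 559 kg/min

Heat released by hot stream: Q = 89.2 × 1.97 × (444 − 314) = 22844 kJ/min
Energy balance on cold side (adiabatic exchanger): Q = ṁ_c·Cp_c·(T_c,out − T_c,in)
ṁ_c = 22844 / [1.84 × (59.6 − 37.4)] = 559.25 kg/min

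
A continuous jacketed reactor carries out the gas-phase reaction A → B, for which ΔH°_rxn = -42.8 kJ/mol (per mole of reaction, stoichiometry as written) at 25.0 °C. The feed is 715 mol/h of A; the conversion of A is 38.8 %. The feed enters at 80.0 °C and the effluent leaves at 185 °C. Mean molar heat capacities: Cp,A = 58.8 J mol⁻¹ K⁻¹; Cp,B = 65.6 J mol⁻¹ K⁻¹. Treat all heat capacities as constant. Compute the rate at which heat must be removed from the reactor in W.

Extent of reaction ξ = 0.388 × 715 = 277.42 mol/h
Reaction term: ξ·ΔH°_rxn = 277.42 × -42.8 = -11874 kJ/h
Sensible, feed 80.0→25 °C: -2312.3 kJ/h
Outlet flows (mol/h): A 437.58, B 277.42
Sensible, products 25→185 °C: 7028.6 kJ/h
Q = ΔH = -7157.3 kJ/h = -1.9881 kW
Heat removed = 1988.1 W

Q_out = 1990 W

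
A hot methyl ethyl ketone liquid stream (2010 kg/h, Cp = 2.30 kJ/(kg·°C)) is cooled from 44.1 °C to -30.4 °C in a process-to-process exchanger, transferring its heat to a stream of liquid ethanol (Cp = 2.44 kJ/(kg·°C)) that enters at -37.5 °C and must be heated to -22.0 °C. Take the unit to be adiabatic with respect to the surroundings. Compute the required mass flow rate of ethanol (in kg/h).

Heat released by hot stream: Q = 2010 × 2.30 × (44.1 − -30.4) = 344410 kJ/h
Energy balance on cold side (adiabatic exchanger): Q = ṁ_c·Cp_c·(T_c,out − T_c,in)
ṁ_c = 344410 / [2.44 × (-22.0 − -37.5)] = 9106.6 kg/h

ṁ_c = 9110 kg/h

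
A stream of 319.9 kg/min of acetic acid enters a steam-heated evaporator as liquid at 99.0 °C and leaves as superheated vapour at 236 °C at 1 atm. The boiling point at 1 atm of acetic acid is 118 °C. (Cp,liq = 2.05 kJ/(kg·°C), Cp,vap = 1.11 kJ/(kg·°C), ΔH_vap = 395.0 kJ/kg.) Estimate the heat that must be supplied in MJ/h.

Q = 10800 MJ/h

liquid 99.0→118 °C: 38.95 kJ/kg
vaporisation at 118 °C: 395 kJ/kg
vapour 118→236 °C: 130.98 kJ/kg
Δh = 38.95 + 395 + 130.98 = 564.93 kJ/kg
Q = ṁ·Δh = 319.9 kg/min × 564.93 kJ/kg = 180720 kJ/min
|Q| = 3012 kW = 10843 MJ/h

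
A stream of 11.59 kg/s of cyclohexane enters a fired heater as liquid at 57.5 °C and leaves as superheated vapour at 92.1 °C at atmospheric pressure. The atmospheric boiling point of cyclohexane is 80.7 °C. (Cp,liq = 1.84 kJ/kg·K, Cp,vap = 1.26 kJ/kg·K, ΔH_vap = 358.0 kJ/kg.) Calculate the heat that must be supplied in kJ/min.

Q = 289000 kJ/min

liquid 57.5→80.7 °C: 42.688 kJ/kg
vaporisation at 80.7 °C: 358 kJ/kg
vapour 80.7→92.1 °C: 14.364 kJ/kg
Δh = 42.688 + 358 + 14.364 = 415.05 kJ/kg
Q = ṁ·Δh = 11.59 kg/s × 415.05 kJ/kg = 4810.5 kJ/s
|Q| = 4810.5 kW = 288630 kJ/min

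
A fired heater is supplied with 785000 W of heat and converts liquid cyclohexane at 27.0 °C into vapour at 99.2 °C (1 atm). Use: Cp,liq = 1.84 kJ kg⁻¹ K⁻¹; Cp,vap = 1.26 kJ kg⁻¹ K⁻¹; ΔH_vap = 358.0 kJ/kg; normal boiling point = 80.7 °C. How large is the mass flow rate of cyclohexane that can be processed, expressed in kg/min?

Δh = 1.84×(80.7−27.0) + 358.0 + 1.26×(99.2−80.7) = 480.12 kJ/kg
Q = 785000 W = 785 kJ/s = 47100 kJ/min
ṁ = Q/Δh = 47100 / 480.12 = 98.101 kg/min

ṁ = 98.1 kg/min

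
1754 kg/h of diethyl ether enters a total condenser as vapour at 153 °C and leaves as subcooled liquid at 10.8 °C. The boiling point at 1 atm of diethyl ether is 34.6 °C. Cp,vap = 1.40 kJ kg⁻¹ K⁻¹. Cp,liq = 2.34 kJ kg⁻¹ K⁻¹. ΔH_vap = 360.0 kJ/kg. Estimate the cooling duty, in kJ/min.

Q_c = 17000 kJ/min

vapour 153→34.6 °C: -165.76 kJ/kg
condensation at 34.6 °C: -360 kJ/kg
liquid 34.6→10.8 °C: -55.692 kJ/kg
Δh = -165.76 + -360 + -55.692 = -581.45 kJ/kg
Q = ṁ·Δh = 1754 kg/h × -581.45 kJ/kg = -1.0199e+06 kJ/h
|Q| = 283.3 kW = 16998 kJ/min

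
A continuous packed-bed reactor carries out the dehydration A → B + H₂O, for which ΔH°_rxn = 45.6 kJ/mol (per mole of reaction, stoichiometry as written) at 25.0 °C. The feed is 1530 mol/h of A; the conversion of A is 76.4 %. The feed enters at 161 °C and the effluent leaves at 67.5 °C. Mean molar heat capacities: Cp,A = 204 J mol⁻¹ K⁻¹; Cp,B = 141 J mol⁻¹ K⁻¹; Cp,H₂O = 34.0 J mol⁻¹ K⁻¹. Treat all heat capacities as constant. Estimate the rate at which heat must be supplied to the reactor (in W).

Q_in = 6300 W

Extent of reaction ξ = 0.764 × 1530 = 1168.9 mol/h
Reaction term: ξ·ΔH°_rxn = 1168.9 × 45.6 = 53303 kJ/h
Sensible, feed 161→25 °C: -42448 kJ/h
Outlet flows (mol/h): A 361.08, B 1168.9, H₂O 1168.9
Sensible, products 25→67.5 °C: 11824 kJ/h
Q = ΔH = 22679 kJ/h = 6.2997 kW
Heat supplied = 6299.7 W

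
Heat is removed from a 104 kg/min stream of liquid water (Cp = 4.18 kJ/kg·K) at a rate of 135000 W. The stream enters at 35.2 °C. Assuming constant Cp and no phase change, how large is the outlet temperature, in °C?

Q = 135000 W = 8100 kJ/min
ΔT = Q/(ṁ·Cp) = 8100/(104×4.18) = 18.633 K
T_out = 35.2 − 18.633 = 16.567 °C

T_out = 16.6 °C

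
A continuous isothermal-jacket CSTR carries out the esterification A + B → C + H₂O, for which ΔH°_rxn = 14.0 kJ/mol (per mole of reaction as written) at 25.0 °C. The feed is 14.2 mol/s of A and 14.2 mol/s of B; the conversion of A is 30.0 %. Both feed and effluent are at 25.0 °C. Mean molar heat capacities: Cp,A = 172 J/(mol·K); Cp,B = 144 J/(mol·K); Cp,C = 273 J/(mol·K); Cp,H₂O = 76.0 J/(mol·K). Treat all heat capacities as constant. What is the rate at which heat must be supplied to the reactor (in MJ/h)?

Q_in = 215 MJ/h

Extent of reaction ξ = 0.300 × 14.2 = 4.26 mol/s
Reaction term: ξ·ΔH°_rxn = 4.26 × 14.0 = 59.64 kJ/s
Q = ΔH = 59.64 kJ/s = 59.64 kW
Heat supplied = 214.7 MJ/h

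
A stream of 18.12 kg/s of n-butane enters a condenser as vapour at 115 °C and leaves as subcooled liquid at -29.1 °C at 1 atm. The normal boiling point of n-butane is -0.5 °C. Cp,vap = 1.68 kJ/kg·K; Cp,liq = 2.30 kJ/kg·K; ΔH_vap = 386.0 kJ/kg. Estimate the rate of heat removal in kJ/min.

Q_c = 702000 kJ/min

vapour 115→-0.5 °C: -194.04 kJ/kg
condensation at -0.5 °C: -386 kJ/kg
liquid -0.5→-29.1 °C: -65.78 kJ/kg
Δh = -194.04 + -386 + -65.78 = -645.82 kJ/kg
Q = ṁ·Δh = 18.12 kg/s × -645.82 kJ/kg = -11702 kJ/s
|Q| = 11702 kW = 702140 kJ/min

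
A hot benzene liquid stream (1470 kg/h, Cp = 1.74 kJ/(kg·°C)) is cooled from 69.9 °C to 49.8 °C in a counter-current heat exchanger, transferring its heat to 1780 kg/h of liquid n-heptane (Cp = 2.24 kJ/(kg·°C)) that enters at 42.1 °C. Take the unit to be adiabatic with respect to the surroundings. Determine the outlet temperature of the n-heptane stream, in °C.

Heat released by hot stream: Q = 1470 × 1.74 × (69.9 − 49.8) = 51412 kJ/h
Energy balance on cold side (adiabatic exchanger): Q = ṁ_c·Cp_c·(T_c,out − T_c,in)
T_c,out = 42.1 + 51412/(1780 × 2.24) = 54.994 °C

T_c,out = 55.0 °C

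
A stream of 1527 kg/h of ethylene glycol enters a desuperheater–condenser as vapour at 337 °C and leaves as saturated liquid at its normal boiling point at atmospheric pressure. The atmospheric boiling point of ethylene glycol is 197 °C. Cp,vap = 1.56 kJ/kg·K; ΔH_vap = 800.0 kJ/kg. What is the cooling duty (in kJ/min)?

Q_c = 25900 kJ/min

vapour 337→197 °C: -218.4 kJ/kg
condensation at 197 °C: -800 kJ/kg
Δh = -218.4 + -800 = -1018.4 kJ/kg
Q = ṁ·Δh = 1527 kg/h × -1018.4 kJ/kg = -1.5551e+06 kJ/h
|Q| = 431.97 kW = 25918 kJ/min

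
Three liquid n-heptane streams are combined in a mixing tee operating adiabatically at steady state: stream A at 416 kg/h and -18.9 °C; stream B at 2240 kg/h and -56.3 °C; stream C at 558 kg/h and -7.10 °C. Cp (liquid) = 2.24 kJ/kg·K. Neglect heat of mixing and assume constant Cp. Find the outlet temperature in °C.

Energy balance with Q = 0: Σ ṁᵢCp,ᵢ(T_out − Tᵢ) = 0
Σ ṁᵢCp,ᵢTᵢ = 416×2.24×-18.9 + 2240×2.24×-56.3 + 558×2.24×-7.10 = -308980
Σ ṁᵢCp,ᵢ = 416×2.24 + 2240×2.24 + 558×2.24 = 7199.4
T_out = -308980 / 7199.4 = -42.917 °C

T_out = -42.9 °C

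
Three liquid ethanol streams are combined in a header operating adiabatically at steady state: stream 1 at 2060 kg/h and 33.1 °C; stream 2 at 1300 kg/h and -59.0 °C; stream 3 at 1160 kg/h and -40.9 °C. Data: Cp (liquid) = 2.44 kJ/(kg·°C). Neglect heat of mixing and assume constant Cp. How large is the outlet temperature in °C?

T_out = -12.4 °C

Energy balance with Q = 0: Σ ṁᵢCp,ᵢ(T_out − Tᵢ) = 0
T_out = Σ ṁᵢCp,ᵢTᵢ / Σ ṁᵢCp,ᵢ
      = -136540 / 11029 = -12.38 °C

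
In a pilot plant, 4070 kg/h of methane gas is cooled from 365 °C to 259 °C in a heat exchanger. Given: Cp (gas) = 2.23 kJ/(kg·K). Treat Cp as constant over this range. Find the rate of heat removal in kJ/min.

Q = ṁ·Cp·ΔT = 4070 × 2.23 × (259 − 365) = -962070 kJ/h
Converting: 962070 / 3600 s = 267.24 kW
Cooling duty = 16034 kJ/min

Q_c = 16000 kJ/min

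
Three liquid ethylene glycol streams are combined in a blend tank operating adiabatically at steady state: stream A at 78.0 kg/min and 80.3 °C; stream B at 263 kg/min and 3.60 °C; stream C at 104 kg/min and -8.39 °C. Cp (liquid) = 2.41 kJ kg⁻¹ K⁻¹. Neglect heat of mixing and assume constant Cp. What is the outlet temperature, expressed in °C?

Energy balance with Q = 0: Σ ṁᵢCp,ᵢ(T_out − Tᵢ) = 0
T_out = Σ ṁᵢCp,ᵢTᵢ / Σ ṁᵢCp,ᵢ
      = 15274 / 1072.5 = 14.242 °C

T_out = 14.2 °C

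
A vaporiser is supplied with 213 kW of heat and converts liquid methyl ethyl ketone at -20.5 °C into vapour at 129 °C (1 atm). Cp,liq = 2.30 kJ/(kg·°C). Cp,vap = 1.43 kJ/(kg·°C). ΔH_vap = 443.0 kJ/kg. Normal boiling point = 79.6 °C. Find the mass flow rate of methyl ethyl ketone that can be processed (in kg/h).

ṁ = 1030 kg/h

Δh = 2.30×(79.6−-20.5) + 443.0 + 1.43×(129−79.6) = 743.87 kJ/kg
Q = 213 kW = 213 kJ/s = 766800 kJ/h
ṁ = Q/Δh = 766800 / 743.87 = 1030.8 kg/h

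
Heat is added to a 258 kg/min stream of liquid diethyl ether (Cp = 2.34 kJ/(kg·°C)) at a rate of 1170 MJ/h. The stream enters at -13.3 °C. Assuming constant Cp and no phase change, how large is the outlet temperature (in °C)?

T_out = 19.0 °C

Q = 1170 MJ/h = 19500 kJ/min
ΔT = Q/(ṁ·Cp) = 19500/(258×2.34) = 32.3 K
T_out = -13.3 + 32.3 = 19 °C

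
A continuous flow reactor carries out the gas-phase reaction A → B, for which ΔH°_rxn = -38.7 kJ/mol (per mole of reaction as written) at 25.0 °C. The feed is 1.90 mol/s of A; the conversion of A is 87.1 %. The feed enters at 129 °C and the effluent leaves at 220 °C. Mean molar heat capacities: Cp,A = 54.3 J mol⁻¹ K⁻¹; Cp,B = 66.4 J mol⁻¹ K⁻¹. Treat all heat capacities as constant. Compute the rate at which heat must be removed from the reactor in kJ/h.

Q_out = 183000 kJ/h

Extent of reaction ξ = 0.871 × 1.90 = 1.6549 mol/s
Reaction term: ξ·ΔH°_rxn = 1.6549 × -38.7 = -64.045 kJ/s
Sensible, feed 129→25 °C: -10.73 kJ/s
Outlet flows (mol/s): A 0.2451, B 1.6549
Sensible, products 25→220 °C: 24.023 kJ/s
Q = ΔH = -50.751 kJ/s = -50.751 kW
Heat removed = 182710 kJ/h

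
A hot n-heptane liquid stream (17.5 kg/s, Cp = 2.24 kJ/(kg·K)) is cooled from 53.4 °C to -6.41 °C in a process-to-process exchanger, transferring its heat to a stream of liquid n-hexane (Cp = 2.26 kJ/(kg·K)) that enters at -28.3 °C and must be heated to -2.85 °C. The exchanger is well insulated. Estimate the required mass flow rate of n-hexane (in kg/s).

Heat released by hot stream: Q = 17.5 × 2.24 × (53.4 − -6.41) = 2344.6 kJ/s
Energy balance on cold side (adiabatic exchanger): Q = ṁ_c·Cp_c·(T_c,out − T_c,in)
ṁ_c = 2344.6 / [2.26 × (-2.85 − -28.3)] = 40.763 kg/s

ṁ_c = 40.8 kg/s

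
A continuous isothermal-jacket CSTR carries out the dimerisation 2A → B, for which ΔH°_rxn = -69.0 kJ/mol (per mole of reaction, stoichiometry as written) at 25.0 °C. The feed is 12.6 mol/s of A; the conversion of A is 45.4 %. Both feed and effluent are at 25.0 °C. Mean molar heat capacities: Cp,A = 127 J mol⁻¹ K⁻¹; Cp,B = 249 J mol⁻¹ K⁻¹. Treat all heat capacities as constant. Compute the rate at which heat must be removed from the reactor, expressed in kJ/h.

Extent of reaction ξ = 0.454 × 12.6 / 2 = 2.8602 mol/s
Reaction term: ξ·ΔH°_rxn = 2.8602 × -69.0 = -197.35 kJ/s
Q = ΔH = -197.35 kJ/s = -197.35 kW
Heat removed = 710470 kJ/h

Q_out = 710000 kJ/h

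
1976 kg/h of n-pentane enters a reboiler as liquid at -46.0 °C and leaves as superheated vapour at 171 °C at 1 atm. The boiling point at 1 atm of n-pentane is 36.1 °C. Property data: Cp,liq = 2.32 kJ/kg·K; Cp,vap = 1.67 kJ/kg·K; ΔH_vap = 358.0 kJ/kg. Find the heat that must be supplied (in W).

Q = 425000 W

liquid -46.0→36.1 °C: 190.47 kJ/kg
vaporisation at 36.1 °C: 358 kJ/kg
vapour 36.1→171 °C: 225.28 kJ/kg
Δh = 190.47 + 358 + 225.28 = 773.75 kJ/kg
Q = ṁ·Δh = 1976 kg/h × 773.75 kJ/kg = 1.5289e+06 kJ/h
|Q| = 424.71 kW = 424710 W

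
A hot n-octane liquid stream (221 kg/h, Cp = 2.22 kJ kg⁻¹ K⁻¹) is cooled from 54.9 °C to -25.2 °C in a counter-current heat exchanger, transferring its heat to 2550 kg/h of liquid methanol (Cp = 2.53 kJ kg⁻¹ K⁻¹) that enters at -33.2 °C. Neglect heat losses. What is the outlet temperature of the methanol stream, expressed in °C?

T_c,out = -27.1 °C

Heat released by hot stream: Q = 221 × 2.22 × (54.9 − -25.2) = 39299 kJ/h
Energy balance on cold side (adiabatic exchanger): Q = ṁ_c·Cp_c·(T_c,out − T_c,in)
T_c,out = -33.2 + 39299/(2550 × 2.53) = -27.109 °C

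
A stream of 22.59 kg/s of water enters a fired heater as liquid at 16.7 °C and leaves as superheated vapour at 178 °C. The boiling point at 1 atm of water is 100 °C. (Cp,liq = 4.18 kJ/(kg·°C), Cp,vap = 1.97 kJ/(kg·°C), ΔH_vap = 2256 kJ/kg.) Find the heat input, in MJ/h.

Q = 224000 MJ/h

liquid 16.7→100 °C: 348.19 kJ/kg
vaporisation at 100 °C: 2256 kJ/kg
vapour 100→178 °C: 153.66 kJ/kg
Δh = 348.19 + 2256 + 153.66 = 2757.9 kJ/kg
Q = ṁ·Δh = 22.59 kg/s × 2757.9 kJ/kg = 62300 kJ/s
|Q| = 62300 kW = 224280 MJ/h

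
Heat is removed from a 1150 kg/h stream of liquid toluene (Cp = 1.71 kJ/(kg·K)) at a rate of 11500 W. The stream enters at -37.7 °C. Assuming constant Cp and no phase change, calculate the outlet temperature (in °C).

T_out = -58.8 °C

Q = 11500 W = 41400 kJ/h
ΔT = Q/(ṁ·Cp) = 41400/(1150×1.71) = 21.053 K
T_out = -37.7 − 21.053 = -58.753 °C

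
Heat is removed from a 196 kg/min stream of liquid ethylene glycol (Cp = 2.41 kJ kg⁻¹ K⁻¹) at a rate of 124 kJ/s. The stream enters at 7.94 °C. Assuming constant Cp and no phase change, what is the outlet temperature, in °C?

Q = 124 kJ/s = 7440 kJ/min
ΔT = Q/(ṁ·Cp) = 7440/(196×2.41) = 15.751 K
T_out = 7.94 − 15.751 = -7.8107 °C

T_out = -7.81 °C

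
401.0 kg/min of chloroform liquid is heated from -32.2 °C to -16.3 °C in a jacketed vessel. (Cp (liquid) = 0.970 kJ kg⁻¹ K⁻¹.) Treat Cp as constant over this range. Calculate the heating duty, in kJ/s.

Q = ṁ·Cp·ΔT = 401.0 × 0.970 × (-16.3 − -32.2) = 6184.6 kJ/min
Converting: 6184.6 / 60 s = 103.08 kW

Q = 103 kJ/s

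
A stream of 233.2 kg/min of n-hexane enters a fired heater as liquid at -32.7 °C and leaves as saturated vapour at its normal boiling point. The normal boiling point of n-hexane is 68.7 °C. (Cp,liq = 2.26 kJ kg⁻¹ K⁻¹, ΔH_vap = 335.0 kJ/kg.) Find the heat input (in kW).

liquid -32.7→68.7 °C: 229.16 kJ/kg
vaporisation at 68.7 °C: 335 kJ/kg
Δh = 229.16 + 335 = 564.16 kJ/kg
Q = ṁ·Δh = 233.2 kg/min × 564.16 kJ/kg = 131560 kJ/min
|Q| = 2192.7 kW

Q = 2190 kW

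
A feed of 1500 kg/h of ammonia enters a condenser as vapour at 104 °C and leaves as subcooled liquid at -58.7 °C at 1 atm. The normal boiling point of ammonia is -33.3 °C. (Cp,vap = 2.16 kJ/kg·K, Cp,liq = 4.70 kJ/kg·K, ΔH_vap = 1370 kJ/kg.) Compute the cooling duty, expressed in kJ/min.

Q_c = 44600 kJ/min

vapour 104→-33.3 °C: -296.57 kJ/kg
condensation at -33.3 °C: -1370 kJ/kg
liquid -33.3→-58.7 °C: -119.38 kJ/kg
Δh = -296.57 + -1370 + -119.38 = -1785.9 kJ/kg
Q = ṁ·Δh = 1500 kg/h × -1785.9 kJ/kg = -2.6789e+06 kJ/h
|Q| = 744.14 kW = 44649 kJ/min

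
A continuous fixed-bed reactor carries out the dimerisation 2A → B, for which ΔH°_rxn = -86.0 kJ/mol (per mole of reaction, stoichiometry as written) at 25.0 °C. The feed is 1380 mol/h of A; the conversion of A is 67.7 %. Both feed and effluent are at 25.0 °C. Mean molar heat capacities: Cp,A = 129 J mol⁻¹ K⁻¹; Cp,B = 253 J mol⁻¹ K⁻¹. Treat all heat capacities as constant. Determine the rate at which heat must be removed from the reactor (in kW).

Q_out = 11.2 kW

Extent of reaction ξ = 0.677 × 1380 / 2 = 467.13 mol/h
Reaction term: ξ·ΔH°_rxn = 467.13 × -86.0 = -40173 kJ/h
Q = ΔH = -40173 kJ/h = -11.159 kW
Heat removed = 11.159 kW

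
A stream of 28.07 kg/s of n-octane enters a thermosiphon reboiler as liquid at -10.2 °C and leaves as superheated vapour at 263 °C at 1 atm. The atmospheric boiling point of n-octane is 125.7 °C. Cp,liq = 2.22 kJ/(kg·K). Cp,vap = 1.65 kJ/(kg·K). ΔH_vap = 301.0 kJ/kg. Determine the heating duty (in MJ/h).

Q = 83800 MJ/h

liquid -10.2→125.7 °C: 301.7 kJ/kg
vaporisation at 125.7 °C: 301 kJ/kg
vapour 125.7→263 °C: 226.55 kJ/kg
Δh = 301.7 + 301 + 226.55 = 829.24 kJ/kg
Q = ṁ·Δh = 28.07 kg/s × 829.24 kJ/kg = 23277 kJ/s
|Q| = 23277 kW = 83797 MJ/h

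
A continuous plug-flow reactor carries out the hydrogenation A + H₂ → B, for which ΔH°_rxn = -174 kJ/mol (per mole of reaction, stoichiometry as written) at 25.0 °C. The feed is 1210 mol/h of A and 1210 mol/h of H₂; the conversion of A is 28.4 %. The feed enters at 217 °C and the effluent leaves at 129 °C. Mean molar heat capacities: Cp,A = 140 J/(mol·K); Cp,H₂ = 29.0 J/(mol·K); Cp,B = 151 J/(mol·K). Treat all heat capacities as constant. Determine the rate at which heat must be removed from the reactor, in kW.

Extent of reaction ξ = 0.284 × 1210 = 343.64 mol/h
Reaction term: ξ·ΔH°_rxn = 343.64 × -174 = -59793 kJ/h
Sensible, feed 217→25 °C: -39262 kJ/h
Outlet flows (mol/h): A 866.36, H₂ 866.36, B 343.64
Sensible, products 25→129 °C: 20624 kJ/h
Q = ΔH = -78432 kJ/h = -21.787 kW
Heat removed = 21.787 kW

Q_out = 21.8 kW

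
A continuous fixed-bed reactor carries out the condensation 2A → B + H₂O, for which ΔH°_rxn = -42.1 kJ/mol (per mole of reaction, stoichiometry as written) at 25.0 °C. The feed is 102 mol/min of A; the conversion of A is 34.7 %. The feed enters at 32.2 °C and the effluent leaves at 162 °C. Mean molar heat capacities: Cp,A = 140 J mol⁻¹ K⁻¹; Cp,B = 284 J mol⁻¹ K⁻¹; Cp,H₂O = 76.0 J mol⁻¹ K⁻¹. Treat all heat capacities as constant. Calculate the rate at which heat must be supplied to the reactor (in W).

Extent of reaction ξ = 0.347 × 102 / 2 = 17.697 mol/min
Reaction term: ξ·ΔH°_rxn = 17.697 × -42.1 = -745.04 kJ/min
Sensible, feed 32.2→25 °C: -102.82 kJ/min
Outlet flows (mol/min): A 66.606, B 17.697, H₂O 17.697
Sensible, products 25→162 °C: 2150.3 kJ/min
Q = ΔH = 1302.5 kJ/min = 21.708 kW
Heat supplied = 21708 W

Q_in = 21700 W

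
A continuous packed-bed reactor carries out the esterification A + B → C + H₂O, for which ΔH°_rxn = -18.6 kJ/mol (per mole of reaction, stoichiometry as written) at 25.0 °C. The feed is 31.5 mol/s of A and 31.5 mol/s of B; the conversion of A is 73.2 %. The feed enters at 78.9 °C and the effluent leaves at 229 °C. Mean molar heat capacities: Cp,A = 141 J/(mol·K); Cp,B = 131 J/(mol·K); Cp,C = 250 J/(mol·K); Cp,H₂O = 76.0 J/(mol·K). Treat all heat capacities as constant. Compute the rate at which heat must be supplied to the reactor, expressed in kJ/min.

Extent of reaction ξ = 0.732 × 31.5 = 23.058 mol/s
Reaction term: ξ·ΔH°_rxn = 23.058 × -18.6 = -428.88 kJ/s
Sensible, feed 78.9→25 °C: -461.82 kJ/s
Outlet flows (mol/s): A 8.442, B 8.442, C 23.058, H₂O 23.058
Sensible, products 25→229 °C: 2001.9 kJ/s
Q = ΔH = 1111.2 kJ/s = 1111.2 kW
Heat supplied = 66671 kJ/min

Q_in = 66700 kJ/min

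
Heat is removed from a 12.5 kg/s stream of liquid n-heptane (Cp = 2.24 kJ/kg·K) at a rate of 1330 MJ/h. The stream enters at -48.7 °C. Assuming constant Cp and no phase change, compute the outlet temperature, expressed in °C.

T_out = -61.9 °C

Q = 1330 MJ/h = 369.44 kJ/s
ΔT = Q/(ṁ·Cp) = 369.44/(12.5×2.24) = 13.194 K
T_out = -48.7 − 13.194 = -61.894 °C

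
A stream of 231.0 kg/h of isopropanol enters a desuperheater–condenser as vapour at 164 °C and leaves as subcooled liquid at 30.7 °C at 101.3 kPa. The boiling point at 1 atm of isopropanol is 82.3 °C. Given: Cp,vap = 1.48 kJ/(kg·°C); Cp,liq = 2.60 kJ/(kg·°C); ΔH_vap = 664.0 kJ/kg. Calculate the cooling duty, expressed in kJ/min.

vapour 164→82.3 °C: -120.92 kJ/kg
condensation at 82.3 °C: -664 kJ/kg
liquid 82.3→30.7 °C: -134.16 kJ/kg
Δh = -120.92 + -664 + -134.16 = -919.08 kJ/kg
Q = ṁ·Δh = 231.0 kg/h × -919.08 kJ/kg = -212310 kJ/h
|Q| = 58.974 kW = 3538.4 kJ/min

Q_c = 3540 kJ/min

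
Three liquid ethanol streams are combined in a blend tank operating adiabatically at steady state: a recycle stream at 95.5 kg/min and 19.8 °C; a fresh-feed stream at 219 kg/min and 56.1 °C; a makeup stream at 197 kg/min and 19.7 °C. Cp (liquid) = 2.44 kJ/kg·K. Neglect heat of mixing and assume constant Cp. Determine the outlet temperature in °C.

T_out = 35.3 °C

No heat crosses the boundary, so H_out = H_in.
Σ ṁᵢCp,ᵢTᵢ = 95.5×2.44×19.8 + 219×2.44×56.1 + 197×2.44×19.7 = 44061
Σ ṁᵢCp,ᵢ = 95.5×2.44 + 219×2.44 + 197×2.44 = 1248.1
T_out = 44061 / 1248.1 = 35.303 °C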